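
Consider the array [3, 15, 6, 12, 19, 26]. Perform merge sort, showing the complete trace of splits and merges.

Merge sort trace:

Split: [3, 15, 6, 12, 19, 26] -> [3, 15, 6] and [12, 19, 26]
  Split: [3, 15, 6] -> [3] and [15, 6]
    Split: [15, 6] -> [15] and [6]
    Merge: [15] + [6] -> [6, 15]
  Merge: [3] + [6, 15] -> [3, 6, 15]
  Split: [12, 19, 26] -> [12] and [19, 26]
    Split: [19, 26] -> [19] and [26]
    Merge: [19] + [26] -> [19, 26]
  Merge: [12] + [19, 26] -> [12, 19, 26]
Merge: [3, 6, 15] + [12, 19, 26] -> [3, 6, 12, 15, 19, 26]

Final sorted array: [3, 6, 12, 15, 19, 26]

The merge sort proceeds by recursively splitting the array and merging sorted halves.
After all merges, the sorted array is [3, 6, 12, 15, 19, 26].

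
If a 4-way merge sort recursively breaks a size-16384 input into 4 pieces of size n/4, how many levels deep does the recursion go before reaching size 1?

For divide and conquer with division factor 4:

Problem sizes at each level:
Level 0: 16384
Level 1: 4096
Level 2: 1024
Level 3: 256
Level 4: 64
Level 5: 16
Level 6: 4
Level 7: 1

The root is level 0 and the size-1 base case is level 7 (the tree spans levels 0 through 7, i.e. 8 levels counting the root), so the depth is the number of divisions: log_4(16384) = 7

The recursion tree depth is log_4(16384) = 7. At each level, the problem size is divided by 4, so it takes 7 divisions to reduce to a base case of size 1. The algorithm makes 4 recursive calls at each level.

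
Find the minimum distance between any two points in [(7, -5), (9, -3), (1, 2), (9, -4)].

Computing all pairwise distances among 4 points:

d((7, -5), (9, -3)) = 2.8284
d((7, -5), (1, 2)) = 9.2195
d((7, -5), (9, -4)) = 2.2361
d((9, -3), (1, 2)) = 9.434
d((9, -3), (9, -4)) = 1.0 <-- minimum
d((1, 2), (9, -4)) = 10.0

Closest pair: (9, -3) and (9, -4) with distance 1.0

The closest pair is (9, -3) and (9, -4) with Euclidean distance 1.0. For 4 points, brute-force pairwise comparison is shown above. For large n, the divide-and-conquer algorithm (sort by x, recurse on halves, check the dividing strip) achieves O(n log n).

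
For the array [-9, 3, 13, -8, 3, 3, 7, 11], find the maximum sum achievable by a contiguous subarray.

Using Kadane's algorithm on [-9, 3, 13, -8, 3, 3, 7, 11]:

Scanning through the array:
Position 1 (value 3): max_ending_here = 3, max_so_far = 3
Position 2 (value 13): max_ending_here = 16, max_so_far = 16
Position 3 (value -8): max_ending_here = 8, max_so_far = 16
Position 4 (value 3): max_ending_here = 11, max_so_far = 16
Position 5 (value 3): max_ending_here = 14, max_so_far = 16
Position 6 (value 7): max_ending_here = 21, max_so_far = 21
Position 7 (value 11): max_ending_here = 32, max_so_far = 32

Maximum subarray: [3, 13, -8, 3, 3, 7, 11]
Maximum sum: 32

The maximum subarray is [3, 13, -8, 3, 3, 7, 11] with sum 32. This subarray runs from index 1 to index 7.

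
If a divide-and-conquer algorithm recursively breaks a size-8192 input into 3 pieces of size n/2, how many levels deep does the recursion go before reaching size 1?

For divide and conquer with division factor 2:

Problem sizes at each level:
Level 0: 8192
Level 1: 4096
Level 2: 2048
Level 3: 1024
Level 4: 512
Level 5: 256
Level 6: 128
Level 7: 64
Level 8: 32
Level 9: 16
Level 10: 8
Level 11: 4
Level 12: 2
Level 13: 1

The root is level 0 and the size-1 base case is level 13 (the tree spans levels 0 through 13, i.e. 14 levels counting the root), so the depth is the number of divisions: log_2(8192) = 13

The recursion tree depth is log_2(8192) = 13. At each level, the problem size is divided by 2, so it takes 13 divisions to reduce to a base case of size 1. The algorithm makes 3 recursive calls at each level.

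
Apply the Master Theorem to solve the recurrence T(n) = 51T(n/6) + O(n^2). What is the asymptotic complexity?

Master Theorem for T(n) = 51T(n/6) + O(n^2):

a = 51, b = 6, c = 2
log_b(a) = log_6(51) = 2.1944

Case 1: c = 2 < log_6(51) = 2.1944
T(n) = O(n^(log_6 51))

For T(n) = 51T(n/6) + O(n^2): log_6(51) = 2.1944. This is Case 1 of the Master Theorem (c < log_b(a), work dominated by leaves), giving O(n^(log_6 51)).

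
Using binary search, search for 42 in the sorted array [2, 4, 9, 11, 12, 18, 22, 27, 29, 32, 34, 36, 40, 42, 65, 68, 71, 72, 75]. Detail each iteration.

Binary search for 42 in [2, 4, 9, 11, 12, 18, 22, 27, 29, 32, 34, 36, 40, 42, 65, 68, 71, 72, 75]:

lo=0, hi=18, mid=9, arr[mid]=32 -> 32 < 42, search right half
lo=10, hi=18, mid=14, arr[mid]=65 -> 65 > 42, search left half
lo=10, hi=13, mid=11, arr[mid]=36 -> 36 < 42, search right half
lo=12, hi=13, mid=12, arr[mid]=40 -> 40 < 42, search right half
lo=13, hi=13, mid=13, arr[mid]=42 -> Found target at index 13!

Binary search finds 42 at index 13 after 5 comparisons. The search repeatedly halves the search space by comparing with the middle element.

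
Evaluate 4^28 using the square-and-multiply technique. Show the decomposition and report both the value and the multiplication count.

Computing 4^28 by squaring (build up from 4^1; each line after the first costs one multiplication):

4^1 = 4
4^2 = (4^1)^2 = 4^2 = 16
4^3 = 4 * 4^2 = 4 * 16 = 64
4^6 = (4^3)^2 = 64^2 = 4096
4^7 = 4 * 4^6 = 4 * 4096 = 16384
4^14 = (4^7)^2 = 16384^2 = 268435456
4^28 = (4^14)^2 = 268435456^2 = 72057594037927936

Result: 72057594037927936
Multiplications needed: 6 (6 lines after 4^1)

4^28 = 72057594037927936. Using exponentiation by squaring, this requires 6 multiplications. The key idea: if the exponent is even, square the half-power; if odd, multiply by the base once.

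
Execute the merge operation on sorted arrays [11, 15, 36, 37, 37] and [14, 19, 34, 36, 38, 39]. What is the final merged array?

Merging process:

Compare 11 vs 14: take 11 from left. Merged: [11]
Compare 15 vs 14: take 14 from right. Merged: [11, 14]
Compare 15 vs 19: take 15 from left. Merged: [11, 14, 15]
Compare 36 vs 19: take 19 from right. Merged: [11, 14, 15, 19]
Compare 36 vs 34: take 34 from right. Merged: [11, 14, 15, 19, 34]
Compare 36 vs 36: take 36 from left. Merged: [11, 14, 15, 19, 34, 36]
Compare 37 vs 36: take 36 from right. Merged: [11, 14, 15, 19, 34, 36, 36]
Compare 37 vs 38: take 37 from left. Merged: [11, 14, 15, 19, 34, 36, 36, 37]
Compare 37 vs 38: take 37 from left. Merged: [11, 14, 15, 19, 34, 36, 36, 37, 37]
Append remaining from right: [38, 39]. Merged: [11, 14, 15, 19, 34, 36, 36, 37, 37, 38, 39]

Final merged array: [11, 14, 15, 19, 34, 36, 36, 37, 37, 38, 39]
Total comparisons: 9

The merged array is [11, 14, 15, 19, 34, 36, 36, 37, 37, 38, 39], requiring 9 comparisons. The merge step runs in O(n) time where n is the total number of elements.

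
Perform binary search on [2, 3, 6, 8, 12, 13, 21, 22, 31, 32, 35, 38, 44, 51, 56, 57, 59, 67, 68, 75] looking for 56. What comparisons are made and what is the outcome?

Binary search for 56 in [2, 3, 6, 8, 12, 13, 21, 22, 31, 32, 35, 38, 44, 51, 56, 57, 59, 67, 68, 75]:

lo=0, hi=19, mid=9, arr[mid]=32 -> 32 < 56, search right half
lo=10, hi=19, mid=14, arr[mid]=56 -> Found target at index 14!

Binary search finds 56 at index 14 after 2 comparisons. The search repeatedly halves the search space by comparing with the middle element.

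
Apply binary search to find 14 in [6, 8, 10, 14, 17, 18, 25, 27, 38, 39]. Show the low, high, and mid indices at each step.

Binary search for 14 in [6, 8, 10, 14, 17, 18, 25, 27, 38, 39]:

lo=0, hi=9, mid=4, arr[mid]=17 -> 17 > 14, search left half
lo=0, hi=3, mid=1, arr[mid]=8 -> 8 < 14, search right half
lo=2, hi=3, mid=2, arr[mid]=10 -> 10 < 14, search right half
lo=3, hi=3, mid=3, arr[mid]=14 -> Found target at index 3!

Binary search finds 14 at index 3 after 4 comparisons. The search repeatedly halves the search space by comparing with the middle element.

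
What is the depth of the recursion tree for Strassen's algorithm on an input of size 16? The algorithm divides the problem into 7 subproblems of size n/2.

For divide and conquer with division factor 2:

Problem sizes at each level:
Level 0: 16
Level 1: 8
Level 2: 4
Level 3: 2
Level 4: 1

The root is level 0 and the size-1 base case is level 4 (the tree spans levels 0 through 4, i.e. 5 levels counting the root), so the depth is the number of divisions: log_2(16) = 4

The recursion tree depth is log_2(16) = 4. At each level, the problem size is divided by 2, so it takes 4 divisions to reduce to a base case of size 1. The algorithm makes 7 recursive calls at each level.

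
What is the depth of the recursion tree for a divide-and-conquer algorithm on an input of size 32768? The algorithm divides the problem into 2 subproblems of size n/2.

For divide and conquer with division factor 2:

Problem sizes at each level:
Level 0: 32768
Level 1: 16384
Level 2: 8192
Level 3: 4096
Level 4: 2048
Level 5: 1024
Level 6: 512
Level 7: 256
Level 8: 128
Level 9: 64
Level 10: 32
Level 11: 16
Level 12: 8
Level 13: 4
Level 14: 2
Level 15: 1

The root is level 0 and the size-1 base case is level 15 (the tree spans levels 0 through 15, i.e. 16 levels counting the root), so the depth is the number of divisions: log_2(32768) = 15

The recursion tree depth is log_2(32768) = 15. At each level, the problem size is divided by 2, so it takes 15 divisions to reduce to a base case of size 1. The algorithm makes 2 recursive calls at each level.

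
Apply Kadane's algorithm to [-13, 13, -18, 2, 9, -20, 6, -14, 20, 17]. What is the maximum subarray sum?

Using Kadane's algorithm on [-13, 13, -18, 2, 9, -20, 6, -14, 20, 17]:

Scanning through the array:
Position 1 (value 13): max_ending_here = 13, max_so_far = 13
Position 2 (value -18): max_ending_here = -5, max_so_far = 13
Position 3 (value 2): max_ending_here = 2, max_so_far = 13
Position 4 (value 9): max_ending_here = 11, max_so_far = 13
Position 5 (value -20): max_ending_here = -9, max_so_far = 13
Position 6 (value 6): max_ending_here = 6, max_so_far = 13
Position 7 (value -14): max_ending_here = -8, max_so_far = 13
Position 8 (value 20): max_ending_here = 20, max_so_far = 20
Position 9 (value 17): max_ending_here = 37, max_so_far = 37

Maximum subarray: [20, 17]
Maximum sum: 37

The maximum subarray is [20, 17] with sum 37. This subarray runs from index 8 to index 9.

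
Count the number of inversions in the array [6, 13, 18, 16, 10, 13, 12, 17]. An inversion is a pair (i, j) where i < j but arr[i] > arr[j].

Finding inversions in [6, 13, 18, 16, 10, 13, 12, 17]:

(1, 4): arr[1]=13 > arr[4]=10
(1, 6): arr[1]=13 > arr[6]=12
(2, 3): arr[2]=18 > arr[3]=16
(2, 4): arr[2]=18 > arr[4]=10
(2, 5): arr[2]=18 > arr[5]=13
(2, 6): arr[2]=18 > arr[6]=12
(2, 7): arr[2]=18 > arr[7]=17
(3, 4): arr[3]=16 > arr[4]=10
(3, 5): arr[3]=16 > arr[5]=13
(3, 6): arr[3]=16 > arr[6]=12
(5, 6): arr[5]=13 > arr[6]=12

Total inversions: 11

The array has 11 inversion(s): (1,4), (1,6), (2,3), (2,4), (2,5), (2,6), (2,7), (3,4), (3,5), (3,6), (5,6). Each pair (i,j) satisfies i < j and arr[i] > arr[j].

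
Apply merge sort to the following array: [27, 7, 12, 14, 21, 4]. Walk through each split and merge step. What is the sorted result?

Merge sort trace:

Split: [27, 7, 12, 14, 21, 4] -> [27, 7, 12] and [14, 21, 4]
  Split: [27, 7, 12] -> [27] and [7, 12]
    Split: [7, 12] -> [7] and [12]
    Merge: [7] + [12] -> [7, 12]
  Merge: [27] + [7, 12] -> [7, 12, 27]
  Split: [14, 21, 4] -> [14] and [21, 4]
    Split: [21, 4] -> [21] and [4]
    Merge: [21] + [4] -> [4, 21]
  Merge: [14] + [4, 21] -> [4, 14, 21]
Merge: [7, 12, 27] + [4, 14, 21] -> [4, 7, 12, 14, 21, 27]

Final sorted array: [4, 7, 12, 14, 21, 27]

The merge sort proceeds by recursively splitting the array and merging sorted halves.
After all merges, the sorted array is [4, 7, 12, 14, 21, 27].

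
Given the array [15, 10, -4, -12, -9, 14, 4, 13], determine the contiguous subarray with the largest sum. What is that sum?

Using Kadane's algorithm on [15, 10, -4, -12, -9, 14, 4, 13]:

Scanning through the array:
Position 1 (value 10): max_ending_here = 25, max_so_far = 25
Position 2 (value -4): max_ending_here = 21, max_so_far = 25
Position 3 (value -12): max_ending_here = 9, max_so_far = 25
Position 4 (value -9): max_ending_here = 0, max_so_far = 25
Position 5 (value 14): max_ending_here = 14, max_so_far = 25
Position 6 (value 4): max_ending_here = 18, max_so_far = 25
Position 7 (value 13): max_ending_here = 31, max_so_far = 31

Maximum subarray: [15, 10, -4, -12, -9, 14, 4, 13]
Maximum sum: 31

The maximum subarray is [15, 10, -4, -12, -9, 14, 4, 13] with sum 31. This subarray runs from index 0 to index 7.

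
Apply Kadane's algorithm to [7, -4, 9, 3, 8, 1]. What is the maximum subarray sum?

Using Kadane's algorithm on [7, -4, 9, 3, 8, 1]:

Scanning through the array:
Position 1 (value -4): max_ending_here = 3, max_so_far = 7
Position 2 (value 9): max_ending_here = 12, max_so_far = 12
Position 3 (value 3): max_ending_here = 15, max_so_far = 15
Position 4 (value 8): max_ending_here = 23, max_so_far = 23
Position 5 (value 1): max_ending_here = 24, max_so_far = 24

Maximum subarray: [7, -4, 9, 3, 8, 1]
Maximum sum: 24

The maximum subarray is [7, -4, 9, 3, 8, 1] with sum 24. This subarray runs from index 0 to index 5.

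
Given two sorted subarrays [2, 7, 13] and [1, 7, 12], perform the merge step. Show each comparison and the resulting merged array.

Merging process:

Compare 2 vs 1: take 1 from right. Merged: [1]
Compare 2 vs 7: take 2 from left. Merged: [1, 2]
Compare 7 vs 7: take 7 from left. Merged: [1, 2, 7]
Compare 13 vs 7: take 7 from right. Merged: [1, 2, 7, 7]
Compare 13 vs 12: take 12 from right. Merged: [1, 2, 7, 7, 12]
Append remaining from left: [13]. Merged: [1, 2, 7, 7, 12, 13]

Final merged array: [1, 2, 7, 7, 12, 13]
Total comparisons: 5

The merged array is [1, 2, 7, 7, 12, 13], requiring 5 comparisons. The merge step runs in O(n) time where n is the total number of elements.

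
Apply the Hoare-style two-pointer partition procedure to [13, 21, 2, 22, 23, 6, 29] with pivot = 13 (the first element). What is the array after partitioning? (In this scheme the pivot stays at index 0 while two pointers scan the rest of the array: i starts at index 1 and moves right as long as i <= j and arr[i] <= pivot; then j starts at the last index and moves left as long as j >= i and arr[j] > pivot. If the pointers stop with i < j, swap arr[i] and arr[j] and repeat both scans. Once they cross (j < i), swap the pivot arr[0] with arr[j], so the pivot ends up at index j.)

Hoare-style two-pointer partition with pivot = 13:

Initial array: [13, 21, 2, 22, 23, 6, 29]

Pointers start at i = 1, j = 6.
i stops at index 1 (arr[1]=21 > 13), j stops at index 5 (arr[5]=6 <= 13): swap arr[1] and arr[5], array becomes [13, 6, 2, 22, 23, 21, 29]
i ends at 3, j ends at 2: the pointers have crossed (j < i), so scanning stops.

Swap pivot arr[0] with arr[2] to place pivot at position 2: [2, 6, 13, 22, 23, 21, 29]
Pivot position: 2

After partitioning with pivot 13, the array becomes [2, 6, 13, 22, 23, 21, 29]. The pivot is placed at index 2. All elements to the left of the pivot are <= 13, and all elements to the right are > 13.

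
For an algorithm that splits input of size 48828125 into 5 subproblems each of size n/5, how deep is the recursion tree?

For divide and conquer with division factor 5:

Problem sizes at each level:
Level 0: 48828125
Level 1: 9765625
Level 2: 1953125
Level 3: 390625
Level 4: 78125
Level 5: 15625
Level 6: 3125
Level 7: 625
Level 8: 125
Level 9: 25
Level 10: 5
Level 11: 1

The root is level 0 and the size-1 base case is level 11 (the tree spans levels 0 through 11, i.e. 12 levels counting the root), so the depth is the number of divisions: log_5(48828125) = 11

The recursion tree depth is log_5(48828125) = 11. At each level, the problem size is divided by 5, so it takes 11 divisions to reduce to a base case of size 1. The algorithm makes 5 recursive calls at each level.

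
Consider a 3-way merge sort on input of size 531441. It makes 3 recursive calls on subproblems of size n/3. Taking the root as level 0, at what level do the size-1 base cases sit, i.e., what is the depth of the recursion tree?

For divide and conquer with division factor 3:

Problem sizes at each level:
Level 0: 531441
Level 1: 177147
Level 2: 59049
Level 3: 19683
Level 4: 6561
Level 5: 2187
Level 6: 729
Level 7: 243
Level 8: 81
Level 9: 27
Level 10: 9
Level 11: 3
Level 12: 1

The root is level 0 and the size-1 base case is level 12 (the tree spans levels 0 through 12, i.e. 13 levels counting the root), so the depth is the number of divisions: log_3(531441) = 12

The recursion tree depth is log_3(531441) = 12. At each level, the problem size is divided by 3, so it takes 12 divisions to reduce to a base case of size 1. The algorithm makes 3 recursive calls at each level.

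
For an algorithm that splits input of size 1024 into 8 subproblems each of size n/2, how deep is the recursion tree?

For divide and conquer with division factor 2:

Problem sizes at each level:
Level 0: 1024
Level 1: 512
Level 2: 256
Level 3: 128
Level 4: 64
Level 5: 32
Level 6: 16
Level 7: 8
Level 8: 4
Level 9: 2
Level 10: 1

The root is level 0 and the size-1 base case is level 10 (the tree spans levels 0 through 10, i.e. 11 levels counting the root), so the depth is the number of divisions: log_2(1024) = 10

The recursion tree depth is log_2(1024) = 10. At each level, the problem size is divided by 2, so it takes 10 divisions to reduce to a base case of size 1. The algorithm makes 8 recursive calls at each level.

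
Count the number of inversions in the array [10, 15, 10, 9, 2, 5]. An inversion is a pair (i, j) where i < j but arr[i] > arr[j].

Finding inversions in [10, 15, 10, 9, 2, 5]:

(0, 3): arr[0]=10 > arr[3]=9
(0, 4): arr[0]=10 > arr[4]=2
(0, 5): arr[0]=10 > arr[5]=5
(1, 2): arr[1]=15 > arr[2]=10
(1, 3): arr[1]=15 > arr[3]=9
(1, 4): arr[1]=15 > arr[4]=2
(1, 5): arr[1]=15 > arr[5]=5
(2, 3): arr[2]=10 > arr[3]=9
(2, 4): arr[2]=10 > arr[4]=2
(2, 5): arr[2]=10 > arr[5]=5
(3, 4): arr[3]=9 > arr[4]=2
(3, 5): arr[3]=9 > arr[5]=5

Total inversions: 12

The array has 12 inversion(s): (0,3), (0,4), (0,5), (1,2), (1,3), (1,4), (1,5), (2,3), (2,4), (2,5), (3,4), (3,5). Each pair (i,j) satisfies i < j and arr[i] > arr[j].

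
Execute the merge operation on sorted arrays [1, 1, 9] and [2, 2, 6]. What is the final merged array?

Merging process:

Compare 1 vs 2: take 1 from left. Merged: [1]
Compare 1 vs 2: take 1 from left. Merged: [1, 1]
Compare 9 vs 2: take 2 from right. Merged: [1, 1, 2]
Compare 9 vs 2: take 2 from right. Merged: [1, 1, 2, 2]
Compare 9 vs 6: take 6 from right. Merged: [1, 1, 2, 2, 6]
Append remaining from left: [9]. Merged: [1, 1, 2, 2, 6, 9]

Final merged array: [1, 1, 2, 2, 6, 9]
Total comparisons: 5

The merged array is [1, 1, 2, 2, 6, 9], requiring 5 comparisons. The merge step runs in O(n) time where n is the total number of elements.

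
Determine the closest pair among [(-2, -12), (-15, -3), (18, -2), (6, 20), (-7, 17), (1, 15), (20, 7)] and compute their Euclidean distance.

Computing all pairwise distances among 7 points:

d((-2, -12), (-15, -3)) = 15.8114
d((-2, -12), (18, -2)) = 22.3607
d((-2, -12), (6, 20)) = 32.9848
d((-2, -12), (-7, 17)) = 29.4279
d((-2, -12), (1, 15)) = 27.1662
d((-2, -12), (20, 7)) = 29.0689
d((-15, -3), (18, -2)) = 33.0151
d((-15, -3), (6, 20)) = 31.1448
d((-15, -3), (-7, 17)) = 21.5407
d((-15, -3), (1, 15)) = 24.0832
d((-15, -3), (20, 7)) = 36.4005
d((18, -2), (6, 20)) = 25.0599
d((18, -2), (-7, 17)) = 31.4006
d((18, -2), (1, 15)) = 24.0416
d((18, -2), (20, 7)) = 9.2195
d((6, 20), (-7, 17)) = 13.3417
d((6, 20), (1, 15)) = 7.0711 <-- minimum
d((6, 20), (20, 7)) = 19.105
d((-7, 17), (1, 15)) = 8.2462
d((-7, 17), (20, 7)) = 28.7924
d((1, 15), (20, 7)) = 20.6155

Closest pair: (6, 20) and (1, 15) with distance 7.0711

The closest pair is (6, 20) and (1, 15) with Euclidean distance 7.0711. For 7 points, brute-force pairwise comparison is shown above. For large n, the divide-and-conquer algorithm (sort by x, recurse on halves, check the dividing strip) achieves O(n log n).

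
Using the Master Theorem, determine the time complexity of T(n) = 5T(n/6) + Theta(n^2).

Master Theorem for T(n) = 5T(n/6) + O(n^2):

a = 5, b = 6, c = 2
log_b(a) = log_6(5) = 0.8982

Case 3: c = 2 > log_6(5) = 0.8982
T(n) = O(n^2) = O(n^2)

For T(n) = 5T(n/6) + O(n^2): log_6(5) = 0.8982. This is Case 3 of the Master Theorem (c > log_b(a), work dominated by root), giving O(n^2).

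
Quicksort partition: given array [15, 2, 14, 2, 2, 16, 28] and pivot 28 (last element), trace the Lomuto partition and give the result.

Lomuto partition with pivot = 28:

Initial array: [15, 2, 14, 2, 2, 16, 28]

arr[0]=15 <= 28: swap with position 0, array becomes [15, 2, 14, 2, 2, 16, 28]
arr[1]=2 <= 28: swap with position 1, array becomes [15, 2, 14, 2, 2, 16, 28]
arr[2]=14 <= 28: swap with position 2, array becomes [15, 2, 14, 2, 2, 16, 28]
arr[3]=2 <= 28: swap with position 3, array becomes [15, 2, 14, 2, 2, 16, 28]
arr[4]=2 <= 28: swap with position 4, array becomes [15, 2, 14, 2, 2, 16, 28]
arr[5]=16 <= 28: swap with position 5, array becomes [15, 2, 14, 2, 2, 16, 28]

Place pivot at position 6: [15, 2, 14, 2, 2, 16, 28]
Pivot position: 6

After partitioning with pivot 28, the array becomes [15, 2, 14, 2, 2, 16, 28]. The pivot is placed at index 6. All elements to the left of the pivot are <= 28, and all elements to the right are > 28.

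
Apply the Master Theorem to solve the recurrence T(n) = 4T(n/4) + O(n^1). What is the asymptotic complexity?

Master Theorem for T(n) = 4T(n/4) + O(n^1):

a = 4, b = 4, c = 1
log_b(a) = log_4(4) = 1.0000

Case 2: c = 1 = log_4(4) = 1.0000
T(n) = O(n^1 log n) = O(n log n)

For T(n) = 4T(n/4) + O(n^1): log_4(4) = 1.0000. This is Case 2 of the Master Theorem (c = log_b(a), equal work at all levels), giving O(n log n).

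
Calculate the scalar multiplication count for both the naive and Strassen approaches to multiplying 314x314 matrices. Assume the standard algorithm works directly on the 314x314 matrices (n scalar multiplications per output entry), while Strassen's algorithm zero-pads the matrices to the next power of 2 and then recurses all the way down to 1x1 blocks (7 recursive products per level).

Matrix multiplication for 314x314 matrices:

Strassen's algorithm requires power-of-2 dimensions. Pad 314x314 to 512x512 (next power of 2).

Standard algorithm: 314^3 = 30959144 multiplications
Strassen's algorithm: 7^(log2(512)) = 7^9 = 40353607 multiplications
Difference: 30959144 - 40353607 = -9394463 (Strassen uses MORE here due to padding overhead — for small or just-over-power-of-2 n, padding can outweigh the per-level savings)

Standard: 30959144 multiplications (314^3). Strassen: 40353607 multiplications (7^9, after padding to 512x512). Strassen reduces 8 recursive multiplications to 7 at each level.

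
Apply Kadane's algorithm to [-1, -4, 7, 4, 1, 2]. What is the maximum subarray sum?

Using Kadane's algorithm on [-1, -4, 7, 4, 1, 2]:

Scanning through the array:
Position 1 (value -4): max_ending_here = -4, max_so_far = -1
Position 2 (value 7): max_ending_here = 7, max_so_far = 7
Position 3 (value 4): max_ending_here = 11, max_so_far = 11
Position 4 (value 1): max_ending_here = 12, max_so_far = 12
Position 5 (value 2): max_ending_here = 14, max_so_far = 14

Maximum subarray: [7, 4, 1, 2]
Maximum sum: 14

The maximum subarray is [7, 4, 1, 2] with sum 14. This subarray runs from index 2 to index 5.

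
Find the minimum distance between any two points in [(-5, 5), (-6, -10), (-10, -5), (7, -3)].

Computing all pairwise distances among 4 points:

d((-5, 5), (-6, -10)) = 15.0333
d((-5, 5), (-10, -5)) = 11.1803
d((-5, 5), (7, -3)) = 14.4222
d((-6, -10), (-10, -5)) = 6.4031 <-- minimum
d((-6, -10), (7, -3)) = 14.7648
d((-10, -5), (7, -3)) = 17.1172

Closest pair: (-6, -10) and (-10, -5) with distance 6.4031

The closest pair is (-6, -10) and (-10, -5) with Euclidean distance 6.4031. For 4 points, brute-force pairwise comparison is shown above. For large n, the divide-and-conquer algorithm (sort by x, recurse on halves, check the dividing strip) achieves O(n log n).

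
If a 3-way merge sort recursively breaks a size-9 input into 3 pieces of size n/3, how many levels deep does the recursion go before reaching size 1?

For divide and conquer with division factor 3:

Problem sizes at each level:
Level 0: 9
Level 1: 3
Level 2: 1

The root is level 0 and the size-1 base case is level 2 (the tree spans levels 0 through 2, i.e. 3 levels counting the root), so the depth is the number of divisions: log_3(9) = 2

The recursion tree depth is log_3(9) = 2. At each level, the problem size is divided by 3, so it takes 2 divisions to reduce to a base case of size 1. The algorithm makes 3 recursive calls at each level.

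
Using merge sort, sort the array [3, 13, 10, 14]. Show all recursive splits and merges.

Merge sort trace:

Split: [3, 13, 10, 14] -> [3, 13] and [10, 14]
  Split: [3, 13] -> [3] and [13]
  Merge: [3] + [13] -> [3, 13]
  Split: [10, 14] -> [10] and [14]
  Merge: [10] + [14] -> [10, 14]
Merge: [3, 13] + [10, 14] -> [3, 10, 13, 14]

Final sorted array: [3, 10, 13, 14]

The merge sort proceeds by recursively splitting the array and merging sorted halves.
After all merges, the sorted array is [3, 10, 13, 14].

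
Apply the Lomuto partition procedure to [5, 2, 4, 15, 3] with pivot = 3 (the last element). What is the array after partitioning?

Lomuto partition with pivot = 3:

Initial array: [5, 2, 4, 15, 3]

arr[0]=5 > 3: no swap
arr[1]=2 <= 3: swap with position 0, array becomes [2, 5, 4, 15, 3]
arr[2]=4 > 3: no swap
arr[3]=15 > 3: no swap

Place pivot at position 1: [2, 3, 4, 15, 5]
Pivot position: 1

After partitioning with pivot 3, the array becomes [2, 3, 4, 15, 5]. The pivot is placed at index 1. All elements to the left of the pivot are <= 3, and all elements to the right are > 3.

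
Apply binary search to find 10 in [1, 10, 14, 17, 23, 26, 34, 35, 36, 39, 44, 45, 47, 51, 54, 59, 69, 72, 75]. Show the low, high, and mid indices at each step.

Binary search for 10 in [1, 10, 14, 17, 23, 26, 34, 35, 36, 39, 44, 45, 47, 51, 54, 59, 69, 72, 75]:

lo=0, hi=18, mid=9, arr[mid]=39 -> 39 > 10, search left half
lo=0, hi=8, mid=4, arr[mid]=23 -> 23 > 10, search left half
lo=0, hi=3, mid=1, arr[mid]=10 -> Found target at index 1!

Binary search finds 10 at index 1 after 3 comparisons. The search repeatedly halves the search space by comparing with the middle element.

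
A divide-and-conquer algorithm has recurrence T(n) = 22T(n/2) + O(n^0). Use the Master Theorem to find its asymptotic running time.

Master Theorem for T(n) = 22T(n/2) + O(n^0):

a = 22, b = 2, c = 0
log_b(a) = log_2(22) = 4.4594

Case 1: c = 0 < log_2(22) = 4.4594
T(n) = O(n^(log_2 22))

For T(n) = 22T(n/2) + O(n^0): log_2(22) = 4.4594. This is Case 1 of the Master Theorem (c < log_b(a), work dominated by leaves), giving O(n^(log_2 22)).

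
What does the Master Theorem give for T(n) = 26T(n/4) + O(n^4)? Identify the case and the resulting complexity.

Master Theorem for T(n) = 26T(n/4) + O(n^4):

a = 26, b = 4, c = 4
log_b(a) = log_4(26) = 2.3502

Case 3: c = 4 > log_4(26) = 2.3502
T(n) = O(n^4) = O(n^4)

For T(n) = 26T(n/4) + O(n^4): log_4(26) = 2.3502. This is Case 3 of the Master Theorem (c > log_b(a), work dominated by root), giving O(n^4).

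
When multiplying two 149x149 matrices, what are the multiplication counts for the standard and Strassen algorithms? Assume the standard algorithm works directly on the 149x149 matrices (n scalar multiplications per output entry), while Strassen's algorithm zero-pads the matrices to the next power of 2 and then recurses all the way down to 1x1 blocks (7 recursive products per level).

Matrix multiplication for 149x149 matrices:

Strassen's algorithm requires power-of-2 dimensions. Pad 149x149 to 256x256 (next power of 2).

Standard algorithm: 149^3 = 3307949 multiplications
Strassen's algorithm: 7^(log2(256)) = 7^8 = 5764801 multiplications
Difference: 3307949 - 5764801 = -2456852 (Strassen uses MORE here due to padding overhead — for small or just-over-power-of-2 n, padding can outweigh the per-level savings)

Standard: 3307949 multiplications (149^3). Strassen: 5764801 multiplications (7^8, after padding to 256x256). Strassen reduces 8 recursive multiplications to 7 at each level.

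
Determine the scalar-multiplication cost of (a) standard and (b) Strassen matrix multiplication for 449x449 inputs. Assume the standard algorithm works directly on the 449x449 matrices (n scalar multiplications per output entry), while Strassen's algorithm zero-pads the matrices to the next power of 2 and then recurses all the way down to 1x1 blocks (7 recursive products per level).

Matrix multiplication for 449x449 matrices:

Strassen's algorithm requires power-of-2 dimensions. Pad 449x449 to 512x512 (next power of 2).

Standard algorithm: 449^3 = 90518849 multiplications
Strassen's algorithm: 7^(log2(512)) = 7^9 = 40353607 multiplications
Savings: 90518849 - 40353607 = 50165242 multiplications

Standard: 90518849 multiplications (449^3). Strassen: 40353607 multiplications (7^9, after padding to 512x512). Strassen reduces 8 recursive multiplications to 7 at each level.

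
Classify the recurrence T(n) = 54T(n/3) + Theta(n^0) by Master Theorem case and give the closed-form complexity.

Master Theorem for T(n) = 54T(n/3) + O(n^0):

a = 54, b = 3, c = 0
log_b(a) = log_3(54) = 3.6309

Case 1: c = 0 < log_3(54) = 3.6309
T(n) = O(n^(log_3 54))

For T(n) = 54T(n/3) + O(n^0): log_3(54) = 3.6309. This is Case 1 of the Master Theorem (c < log_b(a), work dominated by leaves), giving O(n^(log_3 54)).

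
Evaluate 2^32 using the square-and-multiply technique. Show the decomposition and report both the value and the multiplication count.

Computing 2^32 by squaring (build up from 2^1; each line after the first costs one multiplication):

2^1 = 2
2^2 = (2^1)^2 = 2^2 = 4
2^4 = (2^2)^2 = 4^2 = 16
2^8 = (2^4)^2 = 16^2 = 256
2^16 = (2^8)^2 = 256^2 = 65536
2^32 = (2^16)^2 = 65536^2 = 4294967296

Result: 4294967296
Multiplications needed: 5 (5 lines after 2^1)

2^32 = 4294967296. Using exponentiation by squaring, this requires 5 multiplications. The key idea: if the exponent is even, square the half-power; if odd, multiply by the base once.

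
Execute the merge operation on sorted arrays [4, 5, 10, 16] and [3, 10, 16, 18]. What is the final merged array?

Merging process:

Compare 4 vs 3: take 3 from right. Merged: [3]
Compare 4 vs 10: take 4 from left. Merged: [3, 4]
Compare 5 vs 10: take 5 from left. Merged: [3, 4, 5]
Compare 10 vs 10: take 10 from left. Merged: [3, 4, 5, 10]
Compare 16 vs 10: take 10 from right. Merged: [3, 4, 5, 10, 10]
Compare 16 vs 16: take 16 from left. Merged: [3, 4, 5, 10, 10, 16]
Append remaining from right: [16, 18]. Merged: [3, 4, 5, 10, 10, 16, 16, 18]

Final merged array: [3, 4, 5, 10, 10, 16, 16, 18]
Total comparisons: 6

The merged array is [3, 4, 5, 10, 10, 16, 16, 18], requiring 6 comparisons. The merge step runs in O(n) time where n is the total number of elements.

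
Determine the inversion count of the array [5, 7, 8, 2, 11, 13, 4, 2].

Finding inversions in [5, 7, 8, 2, 11, 13, 4, 2]:

(0, 3): arr[0]=5 > arr[3]=2
(0, 6): arr[0]=5 > arr[6]=4
(0, 7): arr[0]=5 > arr[7]=2
(1, 3): arr[1]=7 > arr[3]=2
(1, 6): arr[1]=7 > arr[6]=4
(1, 7): arr[1]=7 > arr[7]=2
(2, 3): arr[2]=8 > arr[3]=2
(2, 6): arr[2]=8 > arr[6]=4
(2, 7): arr[2]=8 > arr[7]=2
(4, 6): arr[4]=11 > arr[6]=4
(4, 7): arr[4]=11 > arr[7]=2
(5, 6): arr[5]=13 > arr[6]=4
(5, 7): arr[5]=13 > arr[7]=2
(6, 7): arr[6]=4 > arr[7]=2

Total inversions: 14

The array has 14 inversion(s): (0,3), (0,6), (0,7), (1,3), (1,6), (1,7), (2,3), (2,6), (2,7), (4,6), (4,7), (5,6), (5,7), (6,7). Each pair (i,j) satisfies i < j and arr[i] > arr[j].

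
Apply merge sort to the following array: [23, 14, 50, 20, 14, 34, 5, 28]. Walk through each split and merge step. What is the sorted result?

Merge sort trace:

Split: [23, 14, 50, 20, 14, 34, 5, 28] -> [23, 14, 50, 20] and [14, 34, 5, 28]
  Split: [23, 14, 50, 20] -> [23, 14] and [50, 20]
    Split: [23, 14] -> [23] and [14]
    Merge: [23] + [14] -> [14, 23]
    Split: [50, 20] -> [50] and [20]
    Merge: [50] + [20] -> [20, 50]
  Merge: [14, 23] + [20, 50] -> [14, 20, 23, 50]
  Split: [14, 34, 5, 28] -> [14, 34] and [5, 28]
    Split: [14, 34] -> [14] and [34]
    Merge: [14] + [34] -> [14, 34]
    Split: [5, 28] -> [5] and [28]
    Merge: [5] + [28] -> [5, 28]
  Merge: [14, 34] + [5, 28] -> [5, 14, 28, 34]
Merge: [14, 20, 23, 50] + [5, 14, 28, 34] -> [5, 14, 14, 20, 23, 28, 34, 50]

Final sorted array: [5, 14, 14, 20, 23, 28, 34, 50]

The merge sort proceeds by recursively splitting the array and merging sorted halves.
After all merges, the sorted array is [5, 14, 14, 20, 23, 28, 34, 50].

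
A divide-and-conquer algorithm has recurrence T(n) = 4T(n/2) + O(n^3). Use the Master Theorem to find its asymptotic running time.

Master Theorem for T(n) = 4T(n/2) + O(n^3):

a = 4, b = 2, c = 3
log_b(a) = log_2(4) = 2.0000

Case 3: c = 3 > log_2(4) = 2.0000
T(n) = O(n^3) = O(n^3)

For T(n) = 4T(n/2) + O(n^3): log_2(4) = 2.0000. This is Case 3 of the Master Theorem (c > log_b(a), work dominated by root), giving O(n^3).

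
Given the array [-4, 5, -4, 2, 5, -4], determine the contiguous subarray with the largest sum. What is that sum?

Using Kadane's algorithm on [-4, 5, -4, 2, 5, -4]:

Scanning through the array:
Position 1 (value 5): max_ending_here = 5, max_so_far = 5
Position 2 (value -4): max_ending_here = 1, max_so_far = 5
Position 3 (value 2): max_ending_here = 3, max_so_far = 5
Position 4 (value 5): max_ending_here = 8, max_so_far = 8
Position 5 (value -4): max_ending_here = 4, max_so_far = 8

Maximum subarray: [5, -4, 2, 5]
Maximum sum: 8

The maximum subarray is [5, -4, 2, 5] with sum 8. This subarray runs from index 1 to index 4.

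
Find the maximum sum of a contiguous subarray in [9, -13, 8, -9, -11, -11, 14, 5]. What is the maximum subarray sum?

Using Kadane's algorithm on [9, -13, 8, -9, -11, -11, 14, 5]:

Scanning through the array:
Position 1 (value -13): max_ending_here = -4, max_so_far = 9
Position 2 (value 8): max_ending_here = 8, max_so_far = 9
Position 3 (value -9): max_ending_here = -1, max_so_far = 9
Position 4 (value -11): max_ending_here = -11, max_so_far = 9
Position 5 (value -11): max_ending_here = -11, max_so_far = 9
Position 6 (value 14): max_ending_here = 14, max_so_far = 14
Position 7 (value 5): max_ending_here = 19, max_so_far = 19

Maximum subarray: [14, 5]
Maximum sum: 19

The maximum subarray is [14, 5] with sum 19. This subarray runs from index 6 to index 7.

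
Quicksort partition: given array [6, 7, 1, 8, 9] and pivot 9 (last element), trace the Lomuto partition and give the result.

Lomuto partition with pivot = 9:

Initial array: [6, 7, 1, 8, 9]

arr[0]=6 <= 9: swap with position 0, array becomes [6, 7, 1, 8, 9]
arr[1]=7 <= 9: swap with position 1, array becomes [6, 7, 1, 8, 9]
arr[2]=1 <= 9: swap with position 2, array becomes [6, 7, 1, 8, 9]
arr[3]=8 <= 9: swap with position 3, array becomes [6, 7, 1, 8, 9]

Place pivot at position 4: [6, 7, 1, 8, 9]
Pivot position: 4

After partitioning with pivot 9, the array becomes [6, 7, 1, 8, 9]. The pivot is placed at index 4. All elements to the left of the pivot are <= 9, and all elements to the right are > 9.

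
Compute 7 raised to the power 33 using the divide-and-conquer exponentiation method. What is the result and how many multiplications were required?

Computing 7^33 by squaring (build up from 7^1; each line after the first costs one multiplication):

7^1 = 7
7^2 = (7^1)^2 = 7^2 = 49
7^4 = (7^2)^2 = 49^2 = 2401
7^8 = (7^4)^2 = 2401^2 = 5764801
7^16 = (7^8)^2 = 5764801^2 = 33232930569601
7^32 = (7^16)^2 = 33232930569601^2 = 1104427674243920646305299201
7^33 = 7 * 7^32 = 7 * 1104427674243920646305299201 = 7730993719707444524137094407

Result: 7730993719707444524137094407
Multiplications needed: 6 (6 lines after 7^1)

7^33 = 7730993719707444524137094407. Using exponentiation by squaring, this requires 6 multiplications. The key idea: if the exponent is even, square the half-power; if odd, multiply by the base once.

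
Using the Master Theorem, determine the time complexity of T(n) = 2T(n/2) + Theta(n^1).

Master Theorem for T(n) = 2T(n/2) + O(n^1):

a = 2, b = 2, c = 1
log_b(a) = log_2(2) = 1.0000

Case 2: c = 1 = log_2(2) = 1.0000
T(n) = O(n^1 log n) = O(n log n)

For T(n) = 2T(n/2) + O(n^1): log_2(2) = 1.0000. This is Case 2 of the Master Theorem (c = log_b(a), equal work at all levels), giving O(n log n).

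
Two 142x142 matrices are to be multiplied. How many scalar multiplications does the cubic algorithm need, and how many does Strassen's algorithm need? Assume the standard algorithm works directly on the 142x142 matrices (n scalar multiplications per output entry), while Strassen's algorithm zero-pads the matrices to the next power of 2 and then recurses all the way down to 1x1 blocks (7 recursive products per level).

Matrix multiplication for 142x142 matrices:

Strassen's algorithm requires power-of-2 dimensions. Pad 142x142 to 256x256 (next power of 2).

Standard algorithm: 142^3 = 2863288 multiplications
Strassen's algorithm: 7^(log2(256)) = 7^8 = 5764801 multiplications
Difference: 2863288 - 5764801 = -2901513 (Strassen uses MORE here due to padding overhead — for small or just-over-power-of-2 n, padding can outweigh the per-level savings)

Standard: 2863288 multiplications (142^3). Strassen: 5764801 multiplications (7^8, after padding to 256x256). Strassen reduces 8 recursive multiplications to 7 at each level.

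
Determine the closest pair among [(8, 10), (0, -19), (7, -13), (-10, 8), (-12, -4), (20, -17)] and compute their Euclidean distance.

Computing all pairwise distances among 6 points:

d((8, 10), (0, -19)) = 30.0832
d((8, 10), (7, -13)) = 23.0217
d((8, 10), (-10, 8)) = 18.1108
d((8, 10), (-12, -4)) = 24.4131
d((8, 10), (20, -17)) = 29.5466
d((0, -19), (7, -13)) = 9.2195 <-- minimum
d((0, -19), (-10, 8)) = 28.7924
d((0, -19), (-12, -4)) = 19.2094
d((0, -19), (20, -17)) = 20.0998
d((7, -13), (-10, 8)) = 27.0185
d((7, -13), (-12, -4)) = 21.0238
d((7, -13), (20, -17)) = 13.6015
d((-10, 8), (-12, -4)) = 12.1655
d((-10, 8), (20, -17)) = 39.0512
d((-12, -4), (20, -17)) = 34.5398

Closest pair: (0, -19) and (7, -13) with distance 9.2195

The closest pair is (0, -19) and (7, -13) with Euclidean distance 9.2195. For 6 points, brute-force pairwise comparison is shown above. For large n, the divide-and-conquer algorithm (sort by x, recurse on halves, check the dividing strip) achieves O(n log n).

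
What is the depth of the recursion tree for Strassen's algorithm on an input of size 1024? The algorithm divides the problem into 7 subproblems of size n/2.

For divide and conquer with division factor 2:

Problem sizes at each level:
Level 0: 1024
Level 1: 512
Level 2: 256
Level 3: 128
Level 4: 64
Level 5: 32
Level 6: 16
Level 7: 8
Level 8: 4
Level 9: 2
Level 10: 1

The root is level 0 and the size-1 base case is level 10 (the tree spans levels 0 through 10, i.e. 11 levels counting the root), so the depth is the number of divisions: log_2(1024) = 10

The recursion tree depth is log_2(1024) = 10. At each level, the problem size is divided by 2, so it takes 10 divisions to reduce to a base case of size 1. The algorithm makes 7 recursive calls at each level.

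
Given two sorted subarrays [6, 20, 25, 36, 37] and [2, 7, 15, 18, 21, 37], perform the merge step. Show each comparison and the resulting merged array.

Merging process:

Compare 6 vs 2: take 2 from right. Merged: [2]
Compare 6 vs 7: take 6 from left. Merged: [2, 6]
Compare 20 vs 7: take 7 from right. Merged: [2, 6, 7]
Compare 20 vs 15: take 15 from right. Merged: [2, 6, 7, 15]
Compare 20 vs 18: take 18 from right. Merged: [2, 6, 7, 15, 18]
Compare 20 vs 21: take 20 from left. Merged: [2, 6, 7, 15, 18, 20]
Compare 25 vs 21: take 21 from right. Merged: [2, 6, 7, 15, 18, 20, 21]
Compare 25 vs 37: take 25 from left. Merged: [2, 6, 7, 15, 18, 20, 21, 25]
Compare 36 vs 37: take 36 from left. Merged: [2, 6, 7, 15, 18, 20, 21, 25, 36]
Compare 37 vs 37: take 37 from left. Merged: [2, 6, 7, 15, 18, 20, 21, 25, 36, 37]
Append remaining from right: [37]. Merged: [2, 6, 7, 15, 18, 20, 21, 25, 36, 37, 37]

Final merged array: [2, 6, 7, 15, 18, 20, 21, 25, 36, 37, 37]
Total comparisons: 10

The merged array is [2, 6, 7, 15, 18, 20, 21, 25, 36, 37, 37], requiring 10 comparisons. The merge step runs in O(n) time where n is the total number of elements.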